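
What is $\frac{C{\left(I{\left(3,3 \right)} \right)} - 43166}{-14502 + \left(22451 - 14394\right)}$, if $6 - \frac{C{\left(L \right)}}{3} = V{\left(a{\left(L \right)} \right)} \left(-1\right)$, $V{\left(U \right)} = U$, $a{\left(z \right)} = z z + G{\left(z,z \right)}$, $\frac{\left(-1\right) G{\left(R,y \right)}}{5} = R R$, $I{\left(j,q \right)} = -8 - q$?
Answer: $\frac{8920}{1289} \approx 6.9201$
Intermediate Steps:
$G{\left(R,y \right)} = - 5 R^{2}$ ($G{\left(R,y \right)} = - 5 R R = - 5 R^{2}$)
$a{\left(z \right)} = - 4 z^{2}$ ($a{\left(z \right)} = z z - 5 z^{2} = z^{2} - 5 z^{2} = - 4 z^{2}$)
$C{\left(L \right)} = 18 - 12 L^{2}$ ($C{\left(L \right)} = 18 - 3 - 4 L^{2} \left(-1\right) = 18 - 3 \cdot 4 L^{2} = 18 - 12 L^{2}$)
$\frac{C{\left(I{\left(3,3 \right)} \right)} - 43166}{-14502 + \left(22451 - 14394\right)} = \frac{\left(18 - 12 \left(-8 - 3\right)^{2}\right) - 43166}{-14502 + \left(22451 - 14394\right)} = \frac{\left(18 - 12 \left(-8 - 3\right)^{2}\right) - 43166}{-14502 + 8057} = \frac{\left(18 - 12 \left(-11\right)^{2}\right) - 43166}{-6445} = \left(\left(18 - 1452\right) - 43166\right) \left(- \frac{1}{6445}\right) = \left(-1434 - 43166\right) \left(- \frac{1}{6445}\right) = \left(-44600\right) \left(- \frac{1}{6445}\right) = \frac{8920}{1289}$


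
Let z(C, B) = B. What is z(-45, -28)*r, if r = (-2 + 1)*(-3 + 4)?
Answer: 28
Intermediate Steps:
r = -1 (r = -1*1 = -1)
z(-45, -28)*r = -28*(-1) = 28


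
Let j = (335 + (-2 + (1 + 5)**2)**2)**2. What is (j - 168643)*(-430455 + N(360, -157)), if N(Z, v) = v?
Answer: -884665656056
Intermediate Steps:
j = 2223081 (j = (335 + (-2 + 6**2)**2)**2 = (335 + (-2 + 36)**2)**2 = (335 + 34**2)**2 = (335 + 1156)**2 = 1491**2 = 2223081)
(j - 168643)*(-430455 + N(360, -157)) = (2223081 - 168643)*(-430455 - 157) = 2054438*(-430612) = -884665656056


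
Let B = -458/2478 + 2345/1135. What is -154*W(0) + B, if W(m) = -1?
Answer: 43842070/281253 ≈ 155.88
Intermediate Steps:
B = 529108/281253 (B = -458*1/2478 + 2345*(1/1135) = -229/1239 + 469/227 = 529108/281253 ≈ 1.8813)
-154*W(0) + B = -154*(-1) + 529108/281253 = 154 + 529108/281253 = 43842070/281253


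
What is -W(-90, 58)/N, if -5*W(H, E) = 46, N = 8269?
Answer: 46/41345 ≈ 0.0011126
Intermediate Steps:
W(H, E) = -46/5 (W(H, E) = -1/5*46 = -46/5)
-W(-90, 58)/N = -(-46)/(5*8269) = -1*(-46/41345) = 46/41345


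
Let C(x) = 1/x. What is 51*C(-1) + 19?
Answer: -32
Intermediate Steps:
51*C(-1) + 19 = 51/(-1) + 19 = 51*(-1) + 19 = -51 + 19 = -32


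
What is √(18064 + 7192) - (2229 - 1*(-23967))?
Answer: -26196 + 2*√6314 ≈ -26037.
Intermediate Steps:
√(18064 + 7192) - (2229 - 1*(-23967)) = √25256 - (2229 + 23967) = 2*√6314 - 1*26196 = 2*√6314 - 26196 = -26196 + 2*√6314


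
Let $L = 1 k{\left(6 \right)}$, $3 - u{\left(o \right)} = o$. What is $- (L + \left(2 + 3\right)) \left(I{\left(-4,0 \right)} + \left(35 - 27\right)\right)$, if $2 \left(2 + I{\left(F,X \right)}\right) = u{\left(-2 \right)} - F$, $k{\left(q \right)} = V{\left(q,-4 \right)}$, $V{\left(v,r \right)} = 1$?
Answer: $-63$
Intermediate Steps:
$k{\left(q \right)} = 1$
$u{\left(o \right)} = 3 - o$
$L = 1$ ($L = 1 \cdot 1 = 1$)
$I{\left(F,X \right)} = \frac{1}{2} - \frac{F}{2}$ ($I{\left(F,X \right)} = -2 + \frac{\left(3 - -2\right) - F}{2} = -2 + \frac{\left(3 + 2\right) - F}{2} = -2 + \frac{5 - F}{2} = -2 - \left(- \frac{5}{2} + \frac{F}{2}\right) = \frac{1}{2} - \frac{F}{2}$)
$- (L + \left(2 + 3\right)) \left(I{\left(-4,0 \right)} + \left(35 - 27\right)\right) = - (1 + \left(2 + 3\right)) \left(\left(\frac{1}{2} - -2\right) + \left(35 - 27\right)\right) = - (1 + 5) \left(\left(\frac{1}{2} + 2\right) + \left(35 - 27\right)\right) = \left(-1\right) 6 \left(\frac{5}{2} + 8\right) = \left(-6\right) \frac{21}{2} = -63$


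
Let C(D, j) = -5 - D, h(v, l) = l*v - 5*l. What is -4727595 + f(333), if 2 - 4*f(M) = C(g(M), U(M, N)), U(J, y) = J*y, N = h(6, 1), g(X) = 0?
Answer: -18910373/4 ≈ -4.7276e+6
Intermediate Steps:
h(v, l) = -5*l + l*v
N = 1 (N = 1*(-5 + 6) = 1*1 = 1)
f(M) = 7/4 (f(M) = 1/2 - (-5 - 1*0)/4 = 1/2 - (-5 + 0)/4 = 1/2 - 1/4*(-5) = 1/2 + 5/4 = 7/4)
-4727595 + f(333) = -4727595 + 7/4 = -18910373/4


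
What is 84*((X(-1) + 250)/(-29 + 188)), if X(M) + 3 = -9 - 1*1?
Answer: 6636/53 ≈ 125.21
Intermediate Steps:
X(M) = -13 (X(M) = -3 + (-9 - 1*1) = -3 + (-9 - 1) = -3 - 10 = -13)
84*((X(-1) + 250)/(-29 + 188)) = 84*((-13 + 250)/(-29 + 188)) = 84*(237/159) = 84*(237*(1/159)) = 84*(79/53) = 6636/53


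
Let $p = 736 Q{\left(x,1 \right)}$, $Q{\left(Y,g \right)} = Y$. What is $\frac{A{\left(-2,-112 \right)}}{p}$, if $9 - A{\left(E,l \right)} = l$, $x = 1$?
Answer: $\frac{121}{736} \approx 0.1644$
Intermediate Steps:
$A{\left(E,l \right)} = 9 - l$
$p = 736$ ($p = 736 \cdot 1 = 736$)
$\frac{A{\left(-2,-112 \right)}}{p} = \frac{9 - -112}{736} = \left(9 + 112\right) \frac{1}{736} = 121 \cdot \frac{1}{736} = \frac{121}{736}$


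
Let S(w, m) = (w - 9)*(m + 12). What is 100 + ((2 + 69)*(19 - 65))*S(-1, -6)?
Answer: 196060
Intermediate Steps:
S(w, m) = (-9 + w)*(12 + m)
100 + ((2 + 69)*(19 - 65))*S(-1, -6) = 100 + ((2 + 69)*(19 - 65))*(-108 - 9*(-6) + 12*(-1) - 6*(-1)) = 100 + (71*(-46))*(-108 + 54 - 12 + 6) = 100 - 3266*(-60) = 100 + 195960 = 196060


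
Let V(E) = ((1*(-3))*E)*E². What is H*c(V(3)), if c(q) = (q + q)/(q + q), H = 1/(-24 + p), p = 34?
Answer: ⅒ ≈ 0.10000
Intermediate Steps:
H = ⅒ (H = 1/(-24 + 34) = 1/10 = ⅒ ≈ 0.10000)
V(E) = -3*E³ (V(E) = (-3*E)*E² = -3*E³)
c(q) = 1 (c(q) = (2*q)/((2*q)) = (2*q)*(1/(2*q)) = 1)
H*c(V(3)) = (⅒)*1 = ⅒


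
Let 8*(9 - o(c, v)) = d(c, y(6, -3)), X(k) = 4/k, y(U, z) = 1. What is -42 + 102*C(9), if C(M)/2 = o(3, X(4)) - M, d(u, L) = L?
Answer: -135/2 ≈ -67.500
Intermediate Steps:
o(c, v) = 71/8 (o(c, v) = 9 - ⅛*1 = 9 - ⅛ = 71/8)
C(M) = 71/4 - 2*M (C(M) = 2*(71/8 - M) = 71/4 - 2*M)
-42 + 102*C(9) = -42 + 102*(71/4 - 2*9) = -42 + 102*(71/4 - 18) = -42 + 102*(-¼) = -42 - 51/2 = -135/2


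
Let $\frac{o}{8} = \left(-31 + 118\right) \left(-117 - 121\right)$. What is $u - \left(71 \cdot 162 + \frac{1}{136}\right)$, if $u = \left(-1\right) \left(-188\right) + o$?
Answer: $- \frac{24066833}{136} \approx -1.7696 \cdot 10^{5}$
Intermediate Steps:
$o = -165648$ ($o = 8 \left(-31 + 118\right) \left(-117 - 121\right) = 8 \cdot 87 \left(-238\right) = 8 \left(-20706\right) = -165648$)
$u = -165460$ ($u = \left(-1\right) \left(-188\right) - 165648 = 188 - 165648 = -165460$)
$u - \left(71 \cdot 162 + \frac{1}{136}\right) = -165460 - \left(71 \cdot 162 + \frac{1}{136}\right) = -165460 - \left(11502 + \frac{1}{136}\right) = -165460 - \frac{1564273}{136} = - \frac{24066833}{136}$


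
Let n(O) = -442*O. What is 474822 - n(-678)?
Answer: 175146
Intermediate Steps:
474822 - n(-678) = 474822 - (-442)*(-678) = 474822 - 1*299676 = 474822 - 299676 = 175146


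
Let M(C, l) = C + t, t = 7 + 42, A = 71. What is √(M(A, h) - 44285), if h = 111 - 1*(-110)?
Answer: 11*I*√365 ≈ 210.15*I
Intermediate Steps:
h = 221 (h = 111 + 110 = 221)
t = 49
M(C, l) = 49 + C (M(C, l) = C + 49 = 49 + C)
√(M(A, h) - 44285) = √((49 + 71) - 44285) = √(120 - 44285) = √(-44165) = 11*I*√365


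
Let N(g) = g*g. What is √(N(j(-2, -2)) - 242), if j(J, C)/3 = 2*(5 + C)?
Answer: √82 ≈ 9.0554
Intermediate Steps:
j(J, C) = 30 + 6*C (j(J, C) = 3*(2*(5 + C)) = 3*(10 + 2*C) = 30 + 6*C)
N(g) = g²
√(N(j(-2, -2)) - 242) = √((30 + 6*(-2))² - 242) = √((30 - 12)² - 242) = √(18² - 242) = √(324 - 242) = √82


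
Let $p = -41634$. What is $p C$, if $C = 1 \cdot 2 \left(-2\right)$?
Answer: $166536$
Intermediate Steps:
$C = -4$ ($C = 2 \left(-2\right) = -4$)
$p C = \left(-41634\right) \left(-4\right) = 166536$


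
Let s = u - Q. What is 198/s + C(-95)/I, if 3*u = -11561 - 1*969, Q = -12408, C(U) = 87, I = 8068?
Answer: 3470385/99615596 ≈ 0.034838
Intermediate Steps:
u = -12530/3 (u = (-11561 - 1*969)/3 = (-11561 - 969)/3 = (⅓)*(-12530) = -12530/3 ≈ -4176.7)
s = 24694/3 (s = -12530/3 - 1*(-12408) = -12530/3 + 12408 = 24694/3 ≈ 8231.3)
198/s + C(-95)/I = 198/(24694/3) + 87/8068 = 198*(3/24694) + 87*(1/8068) = 297/12347 + 87/8068 = 3470385/99615596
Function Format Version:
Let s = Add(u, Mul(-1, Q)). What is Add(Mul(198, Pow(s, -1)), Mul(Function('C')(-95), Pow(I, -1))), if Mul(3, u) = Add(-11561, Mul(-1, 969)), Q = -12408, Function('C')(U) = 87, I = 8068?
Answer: Rational(3470385, 99615596) ≈ 0.034838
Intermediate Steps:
u = Rational(-12530, 3) (u = Mul(Rational(1, 3), Add(-11561, Mul(-1, 969))) = Mul(Rational(1, 3), Add(-11561, -969)) = Mul(Rational(1, 3), -12530) = Rational(-12530, 3) ≈ -4176.7)
s = Rational(24694, 3) (s = Add(Rational(-12530, 3), Mul(-1, -12408)) = Add(Rational(-12530, 3), 12408) = Rational(24694, 3) ≈ 8231.3)
Add(Mul(198, Pow(s, -1)), Mul(Function('C')(-95), Pow(I, -1))) = Add(Mul(198, Pow(Rational(24694, 3), -1)), Mul(87, Pow(8068, -1))) = Add(Mul(198, Rational(3, 24694)), Mul(87, Rational(1, 8068))) = Add(Rational(297, 12347), Rational(87, 8068)) = Rational(3470385, 99615596)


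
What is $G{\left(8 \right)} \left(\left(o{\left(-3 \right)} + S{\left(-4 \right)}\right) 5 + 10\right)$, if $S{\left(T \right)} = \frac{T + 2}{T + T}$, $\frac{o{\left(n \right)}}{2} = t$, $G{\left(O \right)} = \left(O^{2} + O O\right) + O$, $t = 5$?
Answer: $8330$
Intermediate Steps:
$G{\left(O \right)} = O + 2 O^{2}$ ($G{\left(O \right)} = \left(O^{2} + O^{2}\right) + O = 2 O^{2} + O = O + 2 O^{2}$)
$o{\left(n \right)} = 10$ ($o{\left(n \right)} = 2 \cdot 5 = 10$)
$S{\left(T \right)} = \frac{2 + T}{2 T}$
$G{\left(8 \right)} \left(\left(o{\left(-3 \right)} + S{\left(-4 \right)}\right) 5 + 10\right) = 8 \left(1 + 2 \cdot 8\right) \left(\left(10 + \frac{2 - 4}{2 \left(-4\right)}\right) 5 + 10\right) = 8 \left(1 + 16\right) \left(\left(10 + \frac{1}{2} \left(- \frac{1}{4}\right) \left(-2\right)\right) 5 + 10\right) = 8 \cdot 17 \left(\left(10 + \frac{1}{4}\right) 5 + 10\right) = 136 \left(\frac{41}{4} \cdot 5 + 10\right) = 136 \left(\frac{205}{4} + 10\right) = 136 \cdot \frac{245}{4} = 8330$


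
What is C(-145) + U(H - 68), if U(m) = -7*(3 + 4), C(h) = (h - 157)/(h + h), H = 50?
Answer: -6954/145 ≈ -47.959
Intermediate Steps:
C(h) = (-157 + h)/(2*h) (C(h) = (-157 + h)/((2*h)) = (-157 + h)*(1/(2*h)) = (-157 + h)/(2*h))
U(m) = -49 (U(m) = -7*7 = -49)
C(-145) + U(H - 68) = (1/2)*(-157 - 145)/(-145) - 49 = (1/2)*(-1/145)*(-302) - 49 = 151/145 - 49 = -6954/145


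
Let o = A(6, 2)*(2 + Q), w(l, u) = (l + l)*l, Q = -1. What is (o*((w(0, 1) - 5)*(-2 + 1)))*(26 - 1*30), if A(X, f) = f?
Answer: -40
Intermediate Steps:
w(l, u) = 2*l² (w(l, u) = (2*l)*l = 2*l²)
o = 2 (o = 2*(2 - 1) = 2*1 = 2)
(o*((w(0, 1) - 5)*(-2 + 1)))*(26 - 1*30) = (2*((2*0² - 5)*(-2 + 1)))*(26 - 1*30) = (2*((2*0 - 5)*(-1)))*(26 - 30) = (2*((0 - 5)*(-1)))*(-4) = (2*(-5*(-1)))*(-4) = (2*5)*(-4) = 10*(-4) = -40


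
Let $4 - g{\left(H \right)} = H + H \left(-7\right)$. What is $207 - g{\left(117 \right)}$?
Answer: $-499$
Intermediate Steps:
$g{\left(H \right)} = 4 + 6 H$ ($g{\left(H \right)} = 4 - \left(H + H \left(-7\right)\right) = 4 - \left(H - 7 H\right) = 4 - - 6 H = 4 + 6 H$)
$207 - g{\left(117 \right)} = 207 - \left(4 + 6 \cdot 117\right) = 207 - \left(4 + 702\right) = 207 - 706 = -499$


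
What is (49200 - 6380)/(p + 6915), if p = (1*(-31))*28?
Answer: 42820/6047 ≈ 7.0812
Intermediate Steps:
p = -868 (p = -31*28 = -868)
(49200 - 6380)/(p + 6915) = (49200 - 6380)/(-868 + 6915) = 42820/6047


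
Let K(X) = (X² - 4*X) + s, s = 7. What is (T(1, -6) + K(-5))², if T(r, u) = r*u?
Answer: 2116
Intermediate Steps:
K(X) = 7 + X² - 4*X (K(X) = (X² - 4*X) + 7 = 7 + X² - 4*X)
(T(1, -6) + K(-5))² = (1*(-6) + (7 + (-5)² - 4*(-5)))² = (-6 + (7 + 25 + 20))² = (-6 + 52)² = 46² = 2116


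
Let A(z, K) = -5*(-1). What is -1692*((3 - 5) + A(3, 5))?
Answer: -5076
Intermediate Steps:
A(z, K) = 5
-1692*((3 - 5) + A(3, 5)) = -1692*((3 - 5) + 5) = -1692*(-2 + 5) = -1692*3 = -5076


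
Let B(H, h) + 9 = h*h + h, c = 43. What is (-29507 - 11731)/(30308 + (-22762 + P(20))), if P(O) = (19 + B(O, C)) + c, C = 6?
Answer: -4582/849 ≈ -5.3969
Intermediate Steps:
B(H, h) = -9 + h + h**2 (B(H, h) = -9 + (h*h + h) = -9 + (h**2 + h) = -9 + (h + h**2) = -9 + h + h**2)
P(O) = 95 (P(O) = (19 + (-9 + 6 + 6**2)) + 43 = (19 + (-9 + 6 + 36)) + 43 = (19 + 33) + 43 = 52 + 43 = 95)
(-29507 - 11731)/(30308 + (-22762 + P(20))) = (-29507 - 11731)/(30308 + (-22762 + 95)) = -41238/(30308 - 22667) = -41238/7641 = -41238*1/7641 = -4582/849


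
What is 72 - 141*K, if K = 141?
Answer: -19809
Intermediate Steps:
72 - 141*K = 72 - 141*141 = 72 - 19881 = -19809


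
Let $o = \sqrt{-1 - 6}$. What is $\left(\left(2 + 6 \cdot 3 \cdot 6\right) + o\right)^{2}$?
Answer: $\left(110 + i \sqrt{7}\right)^{2} \approx 12093.0 + 582.07 i$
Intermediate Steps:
$o = i \sqrt{7}$ ($o = \sqrt{-7} = i \sqrt{7} \approx 2.6458 i$)
$\left(\left(2 + 6 \cdot 3 \cdot 6\right) + o\right)^{2} = \left(\left(2 + 6 \cdot 3 \cdot 6\right) + i \sqrt{7}\right)^{2} = \left(\left(2 + 18 \cdot 6\right) + i \sqrt{7}\right)^{2} = \left(\left(2 + 108\right) + i \sqrt{7}\right)^{2} = \left(110 + i \sqrt{7}\right)^{2}$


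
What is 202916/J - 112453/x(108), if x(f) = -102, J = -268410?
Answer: 5027135383/4562970 ≈ 1101.7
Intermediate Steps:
202916/J - 112453/x(108) = 202916/(-268410) - 112453/(-102) = 202916*(-1/268410) - 112453*(-1/102) = -101458/134205 + 112453/102 = 5027135383/4562970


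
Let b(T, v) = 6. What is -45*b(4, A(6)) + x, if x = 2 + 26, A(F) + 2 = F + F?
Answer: -242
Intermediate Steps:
A(F) = -2 + 2*F (A(F) = -2 + (F + F) = -2 + 2*F)
x = 28
-45*b(4, A(6)) + x = -45*6 + 28 = -270 + 28 = -242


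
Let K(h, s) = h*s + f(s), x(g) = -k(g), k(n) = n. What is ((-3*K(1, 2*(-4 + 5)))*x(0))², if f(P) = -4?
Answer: 0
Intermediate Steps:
x(g) = -g
K(h, s) = -4 + h*s (K(h, s) = h*s - 4 = -4 + h*s)
((-3*K(1, 2*(-4 + 5)))*x(0))² = ((-3*(-4 + 1*(2*(-4 + 5))))*(-1*0))² = (-3*(-4 + 1*(2*1))*0)² = (-3*(-4 + 1*2)*0)² = (-3*(-4 + 2)*0)² = (-3*(-2)*0)² = (6*0)² = 0² = 0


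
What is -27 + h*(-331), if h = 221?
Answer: -73178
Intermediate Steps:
-27 + h*(-331) = -27 + 221*(-331) = -27 - 73151 = -73178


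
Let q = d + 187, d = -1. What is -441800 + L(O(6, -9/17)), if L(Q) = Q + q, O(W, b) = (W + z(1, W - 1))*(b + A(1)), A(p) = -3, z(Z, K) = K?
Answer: -7508098/17 ≈ -4.4165e+5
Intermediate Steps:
O(W, b) = (-1 + 2*W)*(-3 + b) (O(W, b) = (W + (W - 1))*(b - 3) = (W + (-1 + W))*(-3 + b) = (-1 + 2*W)*(-3 + b))
q = 186 (q = -1 + 187 = 186)
L(Q) = 186 + Q (L(Q) = Q + 186 = 186 + Q)
-441800 + L(O(6, -9/17)) = -441800 + (186 + (3 - (-9)/17 - 6*6 + 2*6*(-9/17))) = -441800 + (186 + (3 - (-9)/17 - 36 + 2*6*(-9*1/17))) = -441800 + (186 + (3 - 1*(-9/17) - 36 + 2*6*(-9/17))) = -441800 + (186 + (3 + 9/17 - 36 - 108/17)) = -441800 + (186 - 660/17) = -441800 + 2502/17 = -7508098/17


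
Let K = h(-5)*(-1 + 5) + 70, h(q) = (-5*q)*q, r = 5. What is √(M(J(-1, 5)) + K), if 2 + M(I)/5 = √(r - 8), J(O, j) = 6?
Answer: √(-440 + 5*I*√3) ≈ 0.2064 + 20.977*I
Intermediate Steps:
h(q) = -5*q²
K = -430 (K = (-5*(-5)²)*(-1 + 5) + 70 = -5*25*4 + 70 = -125*4 + 70 = -500 + 70 = -430)
M(I) = -10 + 5*I*√3 (M(I) = -10 + 5*√(5 - 8) = -10 + 5*√(-3) = -10 + 5*(I*√3) = -10 + 5*I*√3)
√(M(J(-1, 5)) + K) = √((-10 + 5*I*√3) - 430) = √(-440 + 5*I*√3)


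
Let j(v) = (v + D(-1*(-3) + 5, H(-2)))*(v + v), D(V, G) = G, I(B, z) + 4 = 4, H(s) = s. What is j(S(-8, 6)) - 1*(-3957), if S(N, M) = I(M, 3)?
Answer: 3957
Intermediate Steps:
I(B, z) = 0 (I(B, z) = -4 + 4 = 0)
S(N, M) = 0
j(v) = 2*v*(-2 + v) (j(v) = (v - 2)*(v + v) = (-2 + v)*(2*v) = 2*v*(-2 + v))
j(S(-8, 6)) - 1*(-3957) = 2*0*(-2 + 0) - 1*(-3957) = 2*0*(-2) + 3957 = 0 + 3957 = 3957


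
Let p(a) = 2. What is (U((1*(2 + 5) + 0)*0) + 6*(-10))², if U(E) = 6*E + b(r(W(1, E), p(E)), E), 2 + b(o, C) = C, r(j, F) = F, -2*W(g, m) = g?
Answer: 3844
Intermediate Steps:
W(g, m) = -g/2
b(o, C) = -2 + C
U(E) = -2 + 7*E (U(E) = 6*E + (-2 + E) = -2 + 7*E)
(U((1*(2 + 5) + 0)*0) + 6*(-10))² = ((-2 + 7*((1*(2 + 5) + 0)*0)) + 6*(-10))² = ((-2 + 7*((1*7 + 0)*0)) - 60)² = ((-2 + 7*((7 + 0)*0)) - 60)² = ((-2 + 7*(7*0)) - 60)² = ((-2 + 7*0) - 60)² = ((-2 + 0) - 60)² = (-2 - 60)² = (-62)² = 3844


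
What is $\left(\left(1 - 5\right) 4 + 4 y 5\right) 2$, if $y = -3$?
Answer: $-152$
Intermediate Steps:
$\left(\left(1 - 5\right) 4 + 4 y 5\right) 2 = \left(\left(1 - 5\right) 4 + 4 \left(-3\right) 5\right) 2 = \left(\left(-4\right) 4 - 60\right) 2 = \left(-16 - 60\right) 2 = \left(-76\right) 2 = -152$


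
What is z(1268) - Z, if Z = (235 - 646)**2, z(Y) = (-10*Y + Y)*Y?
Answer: -14639337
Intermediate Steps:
z(Y) = -9*Y**2 (z(Y) = (-9*Y)*Y = -9*Y**2)
Z = 168921 (Z = (-411)**2 = 168921)
z(1268) - Z = -9*1268**2 - 1*168921 = -9*1607824 - 168921 = -14470416 - 168921 = -14639337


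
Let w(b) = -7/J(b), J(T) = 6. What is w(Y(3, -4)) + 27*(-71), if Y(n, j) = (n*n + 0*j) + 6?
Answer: -11509/6 ≈ -1918.2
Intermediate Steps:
Y(n, j) = 6 + n² (Y(n, j) = (n² + 0) + 6 = n² + 6 = 6 + n²)
w(b) = -7/6
w(Y(3, -4)) + 27*(-71) = -7/6 + 27*(-71) = -7/6 - 1917 = -11509/6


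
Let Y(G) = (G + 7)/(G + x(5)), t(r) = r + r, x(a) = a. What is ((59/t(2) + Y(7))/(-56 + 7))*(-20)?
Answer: 955/147 ≈ 6.4966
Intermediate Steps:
t(r) = 2*r
Y(G) = (7 + G)/(5 + G) (Y(G) = (G + 7)/(G + 5) = (7 + G)/(5 + G))
((59/t(2) + Y(7))/(-56 + 7))*(-20) = ((59/((2*2)) + (7 + 7)/(5 + 7))/(-56 + 7))*(-20) = ((59/4 + 14/12)/(-49))*(-20) = ((59*(¼) + (1/12)*14)*(-1/49))*(-20) = ((59/4 + 7/6)*(-1/49))*(-20) = ((191/12)*(-1/49))*(-20) = -191/588*(-20) = 955/147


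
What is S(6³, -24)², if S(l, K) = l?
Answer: 46656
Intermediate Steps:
S(6³, -24)² = (6³)² = 216² = 46656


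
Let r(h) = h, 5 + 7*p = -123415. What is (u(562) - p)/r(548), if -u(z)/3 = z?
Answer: 55809/1918 ≈ 29.098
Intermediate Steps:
p = -123420/7 (p = -5/7 + (⅐)*(-123415) = -5/7 - 123415/7 = -123420/7 ≈ -17631.)
u(z) = -3*z
(u(562) - p)/r(548) = (-3*562 - 1*(-123420/7))/548 = (-1686 + 123420/7)*(1/548) = (111618/7)*(1/548) = 55809/1918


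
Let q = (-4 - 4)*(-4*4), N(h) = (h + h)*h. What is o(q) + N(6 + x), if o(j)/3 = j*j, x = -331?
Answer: 260402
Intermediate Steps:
N(h) = 2*h**2 (N(h) = (2*h)*h = 2*h**2)
q = 128 (q = -8*(-16) = 128)
o(j) = 3*j**2 (o(j) = 3*(j*j) = 3*j**2)
o(q) + N(6 + x) = 3*128**2 + 2*(6 - 331)**2 = 3*16384 + 2*(-325)**2 = 49152 + 2*105625 = 49152 + 211250 = 260402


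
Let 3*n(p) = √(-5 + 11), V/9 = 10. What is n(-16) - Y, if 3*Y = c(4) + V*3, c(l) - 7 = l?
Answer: -281/3 + √6/3 ≈ -92.850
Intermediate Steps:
V = 90 (V = 9*10 = 90)
c(l) = 7 + l
n(p) = √6/3 (n(p) = √(-5 + 11)/3 = √6/3)
Y = 281/3 (Y = ((7 + 4) + 90*3)/3 = (11 + 270)/3 = (⅓)*281 = 281/3 ≈ 93.667)
n(-16) - Y = √6/3 - 1*281/3 = √6/3 - 281/3 = -281/3 + √6/3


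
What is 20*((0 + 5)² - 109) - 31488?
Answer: -33168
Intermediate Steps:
20*((0 + 5)² - 109) - 31488 = 20*(5² - 109) - 31488 = 20*(25 - 109) - 31488 = 20*(-84) - 31488 = -1680 - 31488 = -33168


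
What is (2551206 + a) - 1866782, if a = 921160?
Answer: 1605584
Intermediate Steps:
(2551206 + a) - 1866782 = (2551206 + 921160) - 1866782 = 3472366 - 1866782 = 1605584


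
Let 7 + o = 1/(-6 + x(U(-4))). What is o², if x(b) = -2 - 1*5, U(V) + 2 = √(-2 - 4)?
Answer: 8464/169 ≈ 50.083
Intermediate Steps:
U(V) = -2 + I*√6 (U(V) = -2 + √(-2 - 4) = -2 + √(-6) = -2 + I*√6)
x(b) = -7 (x(b) = -2 - 5 = -7)
o = -92/13 (o = -7 + 1/(-6 - 7) = -7 + 1/(-13) = -7 - 1/13 = -92/13 ≈ -7.0769)
o² = (-92/13)² = 8464/169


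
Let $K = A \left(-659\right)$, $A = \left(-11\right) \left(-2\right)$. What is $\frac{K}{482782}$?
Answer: $- \frac{7249}{241391} \approx -0.03003$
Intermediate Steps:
$A = 22$
$K = -14498$ ($K = 22 \left(-659\right) = -14498$)
$\frac{K}{482782} = - \frac{14498}{482782} = \left(-14498\right) \frac{1}{482782} = - \frac{7249}{241391}$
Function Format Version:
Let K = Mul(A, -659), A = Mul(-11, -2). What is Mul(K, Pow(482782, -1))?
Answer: Rational(-7249, 241391) ≈ -0.030030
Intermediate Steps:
A = 22
K = -14498 (K = Mul(22, -659) = -14498)
Mul(K, Pow(482782, -1)) = Mul(-14498, Pow(482782, -1)) = Mul(-14498, Rational(1, 482782)) = Rational(-7249, 241391)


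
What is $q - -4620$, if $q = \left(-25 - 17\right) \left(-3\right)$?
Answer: $4746$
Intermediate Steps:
$q = 126$ ($q = \left(-42\right) \left(-3\right) = 126$)
$q - -4620 = 126 - -4620 = 126 + 4620 = 4746$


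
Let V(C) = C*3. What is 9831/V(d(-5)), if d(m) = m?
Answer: -3277/5 ≈ -655.40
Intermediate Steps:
V(C) = 3*C
9831/V(d(-5)) = 9831/((3*(-5))) = 9831/(-15) = 9831*(-1/15) = -3277/5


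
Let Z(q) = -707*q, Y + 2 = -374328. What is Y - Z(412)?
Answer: -83046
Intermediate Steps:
Y = -374330 (Y = -2 - 374328 = -374330)
Y - Z(412) = -374330 - (-707)*412 = -374330 - 1*(-291284) = -374330 + 291284 = -83046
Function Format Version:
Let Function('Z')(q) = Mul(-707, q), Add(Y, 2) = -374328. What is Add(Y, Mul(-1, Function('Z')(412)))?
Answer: -83046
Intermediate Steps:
Y = -374330 (Y = Add(-2, -374328) = -374330)
Add(Y, Mul(-1, Function('Z')(412))) = Add(-374330, Mul(-1, Mul(-707, 412))) = Add(-374330, Mul(-1, -291284)) = Add(-374330, 291284) = -83046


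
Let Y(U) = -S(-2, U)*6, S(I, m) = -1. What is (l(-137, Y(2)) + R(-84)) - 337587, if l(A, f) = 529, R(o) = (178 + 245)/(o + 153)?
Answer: -7752193/23 ≈ -3.3705e+5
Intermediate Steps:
R(o) = 423/(153 + o)
Y(U) = 6 (Y(U) = -1*(-1)*6 = 1*6 = 6)
(l(-137, Y(2)) + R(-84)) - 337587 = (529 + 423/(153 - 84)) - 337587 = (529 + 423/69) - 337587 = (529 + 423*(1/69)) - 337587 = (529 + 141/23) - 337587 = 12308/23 - 337587 = -7752193/23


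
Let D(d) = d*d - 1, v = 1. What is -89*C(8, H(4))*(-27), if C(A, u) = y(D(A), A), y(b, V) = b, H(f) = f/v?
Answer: 151389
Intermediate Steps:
H(f) = f (H(f) = f/1 = f*1 = f)
D(d) = -1 + d² (D(d) = d² - 1 = -1 + d²)
C(A, u) = -1 + A²
-89*C(8, H(4))*(-27) = -89*(-1 + 8²)*(-27) = -89*(-1 + 64)*(-27) = -89*63*(-27) = -5607*(-27) = 151389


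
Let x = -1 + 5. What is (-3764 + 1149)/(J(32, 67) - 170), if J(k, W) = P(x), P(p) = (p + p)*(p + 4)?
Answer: 2615/106 ≈ 24.670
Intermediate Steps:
x = 4
P(p) = 2*p*(4 + p) (P(p) = (2*p)*(4 + p) = 2*p*(4 + p))
J(k, W) = 64 (J(k, W) = 2*4*(4 + 4) = 2*4*8 = 64)
(-3764 + 1149)/(J(32, 67) - 170) = (-3764 + 1149)/(64 - 170) = -2615/(-106) = -2615*(-1/106) = 2615/106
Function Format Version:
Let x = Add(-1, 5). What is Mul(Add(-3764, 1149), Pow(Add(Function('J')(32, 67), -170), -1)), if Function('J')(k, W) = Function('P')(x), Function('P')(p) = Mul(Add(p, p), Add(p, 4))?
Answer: Rational(2615, 106) ≈ 24.670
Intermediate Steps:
x = 4
Function('P')(p) = Mul(2, p, Add(4, p)) (Function('P')(p) = Mul(Mul(2, p), Add(4, p)) = Mul(2, p, Add(4, p)))
Function('J')(k, W) = 64 (Function('J')(k, W) = Mul(2, 4, Add(4, 4)) = Mul(2, 4, 8) = 64)
Mul(Add(-3764, 1149), Pow(Add(Function('J')(32, 67), -170), -1)) = Mul(Add(-3764, 1149), Pow(Add(64, -170), -1)) = Mul(-2615, Pow(-106, -1)) = Mul(-2615, Rational(-1, 106)) = Rational(2615, 106)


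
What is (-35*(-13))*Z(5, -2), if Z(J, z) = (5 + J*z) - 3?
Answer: -3640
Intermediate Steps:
Z(J, z) = 2 + J*z
(-35*(-13))*Z(5, -2) = (-35*(-13))*(2 + 5*(-2)) = 455*(2 - 10) = 455*(-8) = -3640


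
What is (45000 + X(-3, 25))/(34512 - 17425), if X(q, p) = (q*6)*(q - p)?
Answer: 45504/17087 ≈ 2.6631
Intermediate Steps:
X(q, p) = 6*q*(q - p) (X(q, p) = (6*q)*(q - p) = 6*q*(q - p))
(45000 + X(-3, 25))/(34512 - 17425) = (45000 + 6*(-3)*(-3 - 1*25))/(34512 - 17425) = (45000 + 6*(-3)*(-3 - 25))/17087 = (45000 + 6*(-3)*(-28))*(1/17087) = (45000 + 504)*(1/17087) = 45504*(1/17087) = 45504/17087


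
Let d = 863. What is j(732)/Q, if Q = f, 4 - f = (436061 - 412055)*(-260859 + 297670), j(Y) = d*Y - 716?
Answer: -315500/441842431 ≈ -0.00071406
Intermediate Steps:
j(Y) = -716 + 863*Y (j(Y) = 863*Y - 716 = -716 + 863*Y)
f = -883684862 (f = 4 - (436061 - 412055)*(-260859 + 297670) = 4 - 24006*36811 = 4 - 1*883684866 = 4 - 883684866 = -883684862)
Q = -883684862
j(732)/Q = (-716 + 863*732)/(-883684862) = (-716 + 631716)*(-1/883684862) = 631000*(-1/883684862) = -315500/441842431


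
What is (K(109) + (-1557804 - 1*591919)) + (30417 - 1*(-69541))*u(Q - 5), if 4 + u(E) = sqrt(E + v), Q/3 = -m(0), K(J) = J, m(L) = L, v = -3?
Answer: -2549446 + 199916*I*sqrt(2) ≈ -2.5494e+6 + 2.8272e+5*I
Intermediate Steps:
Q = 0 (Q = 3*(-1*0) = 3*0 = 0)
u(E) = -4 + sqrt(-3 + E) (u(E) = -4 + sqrt(E - 3) = -4 + sqrt(-3 + E))
(K(109) + (-1557804 - 1*591919)) + (30417 - 1*(-69541))*u(Q - 5) = (109 + (-1557804 - 1*591919)) + (30417 - 1*(-69541))*(-4 + sqrt(-3 + (0 - 5))) = (109 + (-1557804 - 591919)) + (30417 + 69541)*(-4 + sqrt(-3 - 5)) = (109 - 2149723) + 99958*(-4 + sqrt(-8)) = -2149614 + 99958*(-4 + 2*I*sqrt(2)) = -2149614 + (-399832 + 199916*I*sqrt(2)) = -2549446 + 199916*I*sqrt(2)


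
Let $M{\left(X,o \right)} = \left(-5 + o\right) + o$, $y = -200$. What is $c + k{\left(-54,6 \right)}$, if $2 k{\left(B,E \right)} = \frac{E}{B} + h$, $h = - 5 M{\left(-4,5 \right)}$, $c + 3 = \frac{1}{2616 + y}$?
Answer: $- \frac{338231}{21744} \approx -15.555$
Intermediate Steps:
$c = - \frac{7247}{2416}$ ($c = -3 + \frac{1}{2616 - 200} = -3 + \frac{1}{2416} = - \frac{7247}{2416} \approx -2.9996$)
$M{\left(X,o \right)} = -5 + 2 o$
$h = -25$ ($h = - 5 \left(-5 + 2 \cdot 5\right) = - 5 \left(-5 + 10\right) = \left(-5\right) 5 = -25$)
$k{\left(B,E \right)} = - \frac{25}{2} + \frac{E}{2 B}$ ($k{\left(B,E \right)} = \frac{\frac{E}{B} - 25}{2} = \frac{-25 + \frac{E}{B}}{2} = - \frac{25}{2} + \frac{E}{2 B}$)
$c + k{\left(-54,6 \right)} = - \frac{7247}{2416} + \frac{6 - -1350}{2 \left(-54\right)} = - \frac{7247}{2416} + \frac{1}{2} \left(- \frac{1}{54}\right) \left(6 + 1350\right) = - \frac{7247}{2416} + \frac{1}{2} \left(- \frac{1}{54}\right) 1356 = - \frac{7247}{2416} - \frac{113}{9} = - \frac{338231}{21744}$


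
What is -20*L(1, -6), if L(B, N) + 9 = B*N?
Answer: 300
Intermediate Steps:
L(B, N) = -9 + B*N
-20*L(1, -6) = -20*(-9 + 1*(-6)) = -20*(-9 - 6) = -20*(-15) = 300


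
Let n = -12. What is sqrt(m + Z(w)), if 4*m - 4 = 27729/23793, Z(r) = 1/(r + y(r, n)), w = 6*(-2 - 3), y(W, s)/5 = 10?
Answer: sqrt(8437235730)/79310 ≈ 1.1582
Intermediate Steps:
y(W, s) = 50 (y(W, s) = 5*10 = 50)
w = -30 (w = 6*(-5) = -30)
Z(r) = 1/(50 + r) (Z(r) = 1/(r + 50) = 1/(50 + r))
m = 40967/31724 (m = 1 + (27729/23793)/4 = 1 + (27729*(1/23793))/4 = 1 + (1/4)*(9243/7931) = 1 + 9243/31724 = 40967/31724 ≈ 1.2914)
sqrt(m + Z(w)) = sqrt(40967/31724 + 1/(50 - 30)) = sqrt(40967/31724 + 1/20) = sqrt(106383/79310) = sqrt(8437235730)/79310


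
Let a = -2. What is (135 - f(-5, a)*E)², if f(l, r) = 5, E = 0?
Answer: 18225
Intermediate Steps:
(135 - f(-5, a)*E)² = (135 - 5*0)² = (135 - 1*0)² = (135 + 0)² = 135² = 18225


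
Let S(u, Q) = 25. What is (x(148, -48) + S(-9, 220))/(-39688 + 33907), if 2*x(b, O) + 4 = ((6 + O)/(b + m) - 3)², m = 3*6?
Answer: -194897/39825309 ≈ -0.0048938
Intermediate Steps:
m = 18
x(b, O) = -2 + (-3 + (6 + O)/(18 + b))²/2 (x(b, O) = -2 + ((6 + O)/(b + 18) - 3)²/2 = -2 + ((6 + O)/(18 + b) - 3)²/2 = -2 + (-3 + (6 + O)/(18 + b))²/2)
(x(148, -48) + S(-9, 220))/(-39688 + 33907) = ((-2 + (48 - 1*(-48) + 3*148)²/(2*(18 + 148)²)) + 25)/(-39688 + 33907) = ((-2 + (½)*(48 + 48 + 444)²/166²) + 25)/(-5781) = ((-2 + (½)*(1/27556)*540²) + 25)*(-1/5781) = ((-2 + (½)*(1/27556)*291600) + 25)*(-1/5781) = ((-2 + 36450/6889) + 25)*(-1/5781) = (22672/6889 + 25)*(-1/5781) = (194897/6889)*(-1/5781) = -194897/39825309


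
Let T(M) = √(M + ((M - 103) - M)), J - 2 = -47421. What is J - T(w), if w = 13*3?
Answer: -47419 - 8*I ≈ -47419.0 - 8.0*I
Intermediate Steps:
J = -47419 (J = 2 - 47421 = -47419)
w = 39
T(M) = √(-103 + M) (T(M) = √(M + ((-103 + M) - M)) = √(M - 103) = √(-103 + M))
J - T(w) = -47419 - √(-103 + 39) = -47419 - √(-64) = -47419 - 8*I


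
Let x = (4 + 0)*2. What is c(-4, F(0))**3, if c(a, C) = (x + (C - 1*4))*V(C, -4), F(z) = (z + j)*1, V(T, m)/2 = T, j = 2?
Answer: 13824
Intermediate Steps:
V(T, m) = 2*T
F(z) = 2 + z (F(z) = (z + 2)*1 = (2 + z)*1 = 2 + z)
x = 8 (x = 4*2 = 8)
c(a, C) = 2*C*(4 + C) (c(a, C) = (8 + (C - 1*4))*(2*C) = (8 + (C - 4))*(2*C) = (8 + (-4 + C))*(2*C) = (4 + C)*(2*C) = 2*C*(4 + C))
c(-4, F(0))**3 = (2*(2 + 0)*(4 + (2 + 0)))**3 = (2*2*(4 + 2))**3 = (2*2*6)**3 = 24**3 = 13824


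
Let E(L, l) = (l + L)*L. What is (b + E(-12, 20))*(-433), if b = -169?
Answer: 114745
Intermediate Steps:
E(L, l) = L*(L + l) (E(L, l) = (L + l)*L = L*(L + l))
(b + E(-12, 20))*(-433) = (-169 - 12*(-12 + 20))*(-433) = (-169 - 12*8)*(-433) = (-169 - 96)*(-433) = -265*(-433) = 114745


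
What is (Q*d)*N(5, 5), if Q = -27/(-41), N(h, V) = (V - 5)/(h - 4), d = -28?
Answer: 0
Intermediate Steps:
N(h, V) = (-5 + V)/(-4 + h)
Q = 27/41 (Q = -27*(-1/41) = 27/41 ≈ 0.65854)
(Q*d)*N(5, 5) = ((27/41)*(-28))*((-5 + 5)/(-4 + 5)) = -756*0/(41*1) = -756*0/41 = -756/41*0 = 0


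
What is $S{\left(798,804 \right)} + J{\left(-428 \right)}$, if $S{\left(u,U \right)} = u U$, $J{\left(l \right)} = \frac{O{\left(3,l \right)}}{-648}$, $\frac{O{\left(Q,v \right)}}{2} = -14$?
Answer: $\frac{103937911}{162} \approx 6.4159 \cdot 10^{5}$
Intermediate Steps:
$O{\left(Q,v \right)} = -28$ ($O{\left(Q,v \right)} = 2 \left(-14\right) = -28$)
$J{\left(l \right)} = \frac{7}{162}$ ($J{\left(l \right)} = - \frac{28}{-648} = \left(-28\right) \left(- \frac{1}{648}\right) = \frac{7}{162}$)
$S{\left(u,U \right)} = U u$
$S{\left(798,804 \right)} + J{\left(-428 \right)} = 804 \cdot 798 + \frac{7}{162} = 641592 + \frac{7}{162} = \frac{103937911}{162}$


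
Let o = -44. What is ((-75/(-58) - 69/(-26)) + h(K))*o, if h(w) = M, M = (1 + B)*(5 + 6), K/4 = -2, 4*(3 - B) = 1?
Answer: -749727/377 ≈ -1988.7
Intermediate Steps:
B = 11/4 (B = 3 - 1/4*1 = 3 - 1/4 = 11/4 ≈ 2.7500)
K = -8 (K = 4*(-2) = -8)
M = 165/4 (M = (1 + 11/4)*(5 + 6) = (15/4)*11 = 165/4 ≈ 41.250)
h(w) = 165/4
((-75/(-58) - 69/(-26)) + h(K))*o = ((-75/(-58) - 69/(-26)) + 165/4)*(-44) = ((-75*(-1/58) - 69*(-1/26)) + 165/4)*(-44) = ((75/58 + 69/26) + 165/4)*(-44) = (1488/377 + 165/4)*(-44) = (68157/1508)*(-44) = -749727/377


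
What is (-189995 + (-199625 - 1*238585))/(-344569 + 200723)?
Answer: 628205/143846 ≈ 4.3672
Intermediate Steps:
(-189995 + (-199625 - 1*238585))/(-344569 + 200723) = (-189995 + (-199625 - 238585))/(-143846) = (-189995 - 438210)*(-1/143846) = -628205*(-1/143846) = 628205/143846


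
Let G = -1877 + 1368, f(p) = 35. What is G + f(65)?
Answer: -474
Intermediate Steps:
G = -509
G + f(65) = -509 + 35 = -474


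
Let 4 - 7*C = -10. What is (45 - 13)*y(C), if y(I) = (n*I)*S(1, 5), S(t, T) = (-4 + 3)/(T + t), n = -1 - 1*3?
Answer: 128/3 ≈ 42.667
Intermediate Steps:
n = -4 (n = -1 - 3 = -4)
C = 2 (C = 4/7 - ⅐*(-10) = 4/7 + 10/7 = 2)
S(t, T) = -1/(T + t)
y(I) = 2*I/3 (y(I) = (-4*I)*(-1/(5 + 1)) = (-4*I)*(-1/6) = (-4*I)*(-1*⅙) = -4*I*(-⅙) = 2*I/3)
(45 - 13)*y(C) = (45 - 13)*((⅔)*2) = 32*(4/3) = 128/3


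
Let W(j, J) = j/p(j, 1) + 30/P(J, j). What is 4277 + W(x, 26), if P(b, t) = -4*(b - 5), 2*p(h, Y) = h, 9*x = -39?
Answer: 59901/14 ≈ 4278.6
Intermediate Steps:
x = -13/3 (x = (⅑)*(-39) = -13/3 ≈ -4.3333)
p(h, Y) = h/2
P(b, t) = 20 - 4*b (P(b, t) = -4*(-5 + b) = 20 - 4*b)
W(j, J) = 2 + 30/(20 - 4*J) (W(j, J) = j/((j/2)) + 30/(20 - 4*J) = j*(2/j) + 30/(20 - 4*J) = 2 + 30/(20 - 4*J))
4277 + W(x, 26) = 4277 + (-35 + 4*26)/(2*(-5 + 26)) = 4277 + (½)*(-35 + 104)/21 = 4277 + (½)*(1/21)*69 = 4277 + 23/14 = 59901/14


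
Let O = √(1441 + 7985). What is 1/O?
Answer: √9426/9426 ≈ 0.010300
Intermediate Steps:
O = √9426 ≈ 97.088
1/O = 1/(√9426) = √9426/9426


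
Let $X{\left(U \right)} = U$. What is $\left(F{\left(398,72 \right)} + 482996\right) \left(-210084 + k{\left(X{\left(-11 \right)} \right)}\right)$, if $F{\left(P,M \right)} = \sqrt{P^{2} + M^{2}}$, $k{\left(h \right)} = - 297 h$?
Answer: $-99891783732 - 413634 \sqrt{40897} \approx -9.9975 \cdot 10^{10}$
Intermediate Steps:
$F{\left(P,M \right)} = \sqrt{M^{2} + P^{2}}$
$\left(F{\left(398,72 \right)} + 482996\right) \left(-210084 + k{\left(X{\left(-11 \right)} \right)}\right) = \left(\sqrt{72^{2} + 398^{2}} + 482996\right) \left(-210084 - -3267\right) = \left(\sqrt{5184 + 158404} + 482996\right) \left(-210084 + 3267\right) = \left(\sqrt{163588} + 482996\right) \left(-206817\right) = \left(2 \sqrt{40897} + 482996\right) \left(-206817\right) = \left(482996 + 2 \sqrt{40897}\right) \left(-206817\right) = -99891783732 - 413634 \sqrt{40897}$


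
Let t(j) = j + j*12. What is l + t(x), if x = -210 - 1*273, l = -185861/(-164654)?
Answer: -1033676605/164654 ≈ -6277.9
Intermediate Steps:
l = 185861/164654 (l = -185861*(-1/164654) = 185861/164654 ≈ 1.1288)
x = -483 (x = -210 - 273 = -483)
t(j) = 13*j (t(j) = j + 12*j = 13*j)
l + t(x) = 185861/164654 + 13*(-483) = 185861/164654 - 6279 = -1033676605/164654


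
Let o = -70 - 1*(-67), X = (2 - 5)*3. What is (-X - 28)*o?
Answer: 57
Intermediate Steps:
X = -9 (X = -3*3 = -9)
o = -3 (o = -70 + 67 = -3)
(-X - 28)*o = (-1*(-9) - 28)*(-3) = (9 - 28)*(-3) = -19*(-3) = 57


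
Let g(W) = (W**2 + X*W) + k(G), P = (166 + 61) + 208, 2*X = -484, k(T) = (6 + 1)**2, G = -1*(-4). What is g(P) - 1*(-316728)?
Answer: 400732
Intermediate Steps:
G = 4
k(T) = 49 (k(T) = 7**2 = 49)
X = -242 (X = (1/2)*(-484) = -242)
P = 435 (P = 227 + 208 = 435)
g(W) = 49 + W**2 - 242*W (g(W) = (W**2 - 242*W) + 49 = 49 + W**2 - 242*W)
g(P) - 1*(-316728) = (49 + 435**2 - 242*435) - 1*(-316728) = (49 + 189225 - 105270) + 316728 = 84004 + 316728 = 400732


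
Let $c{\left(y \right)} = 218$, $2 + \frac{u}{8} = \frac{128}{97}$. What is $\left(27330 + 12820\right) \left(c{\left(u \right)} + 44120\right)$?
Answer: $1780170700$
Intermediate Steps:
$u = - \frac{528}{97}$ ($u = -16 + 8 \cdot \frac{128}{97} = -16 + \frac{1024}{97} = - \frac{528}{97} \approx -5.4433$)
$\left(27330 + 12820\right) \left(c{\left(u \right)} + 44120\right) = \left(27330 + 12820\right) \left(218 + 44120\right) = 40150 \cdot 44338 = 1780170700$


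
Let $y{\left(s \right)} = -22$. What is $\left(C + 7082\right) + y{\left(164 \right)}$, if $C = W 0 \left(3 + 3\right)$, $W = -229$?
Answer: $7060$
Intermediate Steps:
$C = 0$ ($C = - 229 \cdot 0 \left(3 + 3\right) = - 229 \cdot 0 \cdot 6 = \left(-229\right) 0 = 0$)
$\left(C + 7082\right) + y{\left(164 \right)} = \left(0 + 7082\right) - 22 = 7082 - 22 = 7060$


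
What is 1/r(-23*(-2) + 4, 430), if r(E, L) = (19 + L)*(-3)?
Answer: -1/1347 ≈ -0.00074239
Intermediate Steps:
r(E, L) = -57 - 3*L
1/r(-23*(-2) + 4, 430) = 1/(-57 - 3*430) = 1/(-57 - 1290) = 1/(-1347) = -1/1347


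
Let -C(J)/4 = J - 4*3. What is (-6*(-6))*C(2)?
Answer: 1440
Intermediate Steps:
C(J) = 48 - 4*J (C(J) = -4*(J - 4*3) = -4*(J - 12) = -4*(-12 + J) = 48 - 4*J)
(-6*(-6))*C(2) = (-6*(-6))*(48 - 4*2) = 36*(48 - 8) = 36*40 = 1440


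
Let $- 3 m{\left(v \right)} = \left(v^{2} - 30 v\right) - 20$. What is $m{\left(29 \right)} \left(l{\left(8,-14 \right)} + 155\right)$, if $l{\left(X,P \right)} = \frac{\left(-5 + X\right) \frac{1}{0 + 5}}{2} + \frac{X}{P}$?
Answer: $\frac{75817}{30} \approx 2527.2$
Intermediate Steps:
$l{\left(X,P \right)} = - \frac{1}{2} + \frac{X}{10} + \frac{X}{P}$ ($l{\left(X,P \right)} = \frac{-5 + X}{5} \cdot \frac{1}{2} + \frac{X}{P} = \left(-5 + X\right) \frac{1}{5} \cdot \frac{1}{2} + \frac{X}{P} = \left(-1 + \frac{X}{5}\right) \frac{1}{2} + \frac{X}{P} = \left(- \frac{1}{2} + \frac{X}{10}\right) + \frac{X}{P} = - \frac{1}{2} + \frac{X}{10} + \frac{X}{P}$)
$m{\left(v \right)} = \frac{20}{3} + 10 v - \frac{v^{2}}{3}$ ($m{\left(v \right)} = - \frac{\left(v^{2} - 30 v\right) - 20}{3} = - \frac{-20 + v^{2} - 30 v}{3} = \frac{20}{3} + 10 v - \frac{v^{2}}{3}$)
$m{\left(29 \right)} \left(l{\left(8,-14 \right)} + 155\right) = \left(\frac{20}{3} + 10 \cdot 29 - \frac{29^{2}}{3}\right) \left(\frac{8 + \frac{1}{10} \left(-14\right) \left(-5 + 8\right)}{-14} + 155\right) = \left(\frac{20}{3} + 290 - \frac{841}{3}\right) \left(- \frac{8 + \frac{1}{10} \left(-14\right) 3}{14} + 155\right) = \left(\frac{20}{3} + 290 - \frac{841}{3}\right) \left(- \frac{8 - \frac{21}{5}}{14} + 155\right) = \frac{49 \left(\left(- \frac{1}{14}\right) \frac{19}{5} + 155\right)}{3} = \frac{49 \left(- \frac{19}{70} + 155\right)}{3} = \frac{49}{3} \cdot \frac{10831}{70} = \frac{75817}{30}$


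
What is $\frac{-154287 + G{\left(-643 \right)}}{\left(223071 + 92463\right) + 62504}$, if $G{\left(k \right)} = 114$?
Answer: $- \frac{154173}{378038} \approx -0.40782$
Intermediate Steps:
$\frac{-154287 + G{\left(-643 \right)}}{\left(223071 + 92463\right) + 62504} = \frac{-154287 + 114}{\left(223071 + 92463\right) + 62504} = - \frac{154173}{315534 + 62504} = - \frac{154173}{378038}$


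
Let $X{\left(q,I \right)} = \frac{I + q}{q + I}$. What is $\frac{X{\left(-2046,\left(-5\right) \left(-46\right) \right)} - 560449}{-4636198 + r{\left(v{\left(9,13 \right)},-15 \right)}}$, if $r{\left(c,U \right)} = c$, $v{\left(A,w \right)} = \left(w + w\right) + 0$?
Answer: $\frac{140112}{1159043} \approx 0.12089$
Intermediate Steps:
$v{\left(A,w \right)} = 2 w$ ($v{\left(A,w \right)} = 2 w + 0 = 2 w$)
$X{\left(q,I \right)} = 1$ ($X{\left(q,I \right)} = \frac{I + q}{I + q} = 1$)
$\frac{X{\left(-2046,\left(-5\right) \left(-46\right) \right)} - 560449}{-4636198 + r{\left(v{\left(9,13 \right)},-15 \right)}} = \frac{1 - 560449}{-4636198 + 2 \cdot 13} = - \frac{560448}{-4636198 + 26} = - \frac{560448}{-4636172} = \left(-560448\right) \left(- \frac{1}{4636172}\right) = \frac{140112}{1159043}$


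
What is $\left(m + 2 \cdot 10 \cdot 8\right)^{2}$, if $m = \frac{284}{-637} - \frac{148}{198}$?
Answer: $\frac{100296739810276}{3976941969} \approx 25220.0$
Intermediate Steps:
$m = - \frac{75254}{63063}$ ($m = 284 \left(- \frac{1}{637}\right) - \frac{74}{99} = - \frac{284}{637} - \frac{74}{99} = - \frac{75254}{63063} \approx -1.1933$)
$\left(m + 2 \cdot 10 \cdot 8\right)^{2} = \left(- \frac{75254}{63063} + 2 \cdot 10 \cdot 8\right)^{2} = \left(- \frac{75254}{63063} + 20 \cdot 8\right)^{2} = \left(- \frac{75254}{63063} + 160\right)^{2} = \left(\frac{10014826}{63063}\right)^{2} = \frac{100296739810276}{3976941969}$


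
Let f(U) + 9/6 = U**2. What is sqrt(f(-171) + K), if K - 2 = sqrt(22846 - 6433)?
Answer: sqrt(116966 + 4*sqrt(16413))/2 ≈ 171.38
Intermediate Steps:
K = 2 + sqrt(16413) (K = 2 + sqrt(22846 - 6433) = 2 + sqrt(16413) ≈ 130.11)
f(U) = -3/2 + U**2
sqrt(f(-171) + K) = sqrt((-3/2 + (-171)**2) + (2 + sqrt(16413))) = sqrt((-3/2 + 29241) + (2 + sqrt(16413))) = sqrt(58479/2 + (2 + sqrt(16413))) = sqrt(58483/2 + sqrt(16413))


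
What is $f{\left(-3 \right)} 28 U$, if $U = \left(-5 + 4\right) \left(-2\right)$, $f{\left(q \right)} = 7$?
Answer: $392$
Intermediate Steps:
$U = 2$ ($U = \left(-1\right) \left(-2\right) = 2$)
$f{\left(-3 \right)} 28 U = 7 \cdot 28 \cdot 2 = 196 \cdot 2 = 392$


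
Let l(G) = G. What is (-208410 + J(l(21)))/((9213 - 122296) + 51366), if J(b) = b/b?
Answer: 208409/61717 ≈ 3.3769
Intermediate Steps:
J(b) = 1
(-208410 + J(l(21)))/((9213 - 122296) + 51366) = (-208410 + 1)/((9213 - 122296) + 51366) = -208409/(-113083 + 51366) = -208409/(-61717) = -208409*(-1/61717) = 208409/61717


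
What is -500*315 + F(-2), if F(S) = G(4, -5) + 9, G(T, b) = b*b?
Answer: -157466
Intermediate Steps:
G(T, b) = b²
F(S) = 34 (F(S) = (-5)² + 9 = 25 + 9 = 34)
-500*315 + F(-2) = -500*315 + 34 = -157500 + 34 = -157466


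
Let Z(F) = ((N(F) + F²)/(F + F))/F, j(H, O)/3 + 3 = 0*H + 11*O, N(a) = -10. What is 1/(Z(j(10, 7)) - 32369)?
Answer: -49284/1595249159 ≈ -3.0894e-5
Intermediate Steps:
j(H, O) = -9 + 33*O (j(H, O) = -9 + 3*(0*H + 11*O) = -9 + 3*(0 + 11*O) = -9 + 3*(11*O) = -9 + 33*O)
Z(F) = (-10 + F²)/(2*F²) (Z(F) = ((-10 + F²)/(F + F))/F = ((-10 + F²)/((2*F)))/F = ((-10 + F²)*(1/(2*F)))/F = ((-10 + F²)/(2*F))/F = (-10 + F²)/(2*F²))
1/(Z(j(10, 7)) - 32369) = 1/((½ - 5/(-9 + 33*7)²) - 32369) = 1/((½ - 5/(-9 + 231)²) - 32369) = 1/((½ - 5/222²) - 32369) = 1/((½ - 5*1/49284) - 32369) = 1/((½ - 5/49284) - 32369) = 1/(24637/49284 - 32369) = 1/(-1595249159/49284) = -49284/1595249159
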